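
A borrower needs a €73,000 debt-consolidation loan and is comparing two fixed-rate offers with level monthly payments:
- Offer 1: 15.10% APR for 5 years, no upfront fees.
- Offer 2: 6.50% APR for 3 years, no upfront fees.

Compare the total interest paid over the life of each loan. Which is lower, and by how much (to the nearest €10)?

Offer 2 by €23,880

Offer 1: monthly rate = 15.1%/12 = 0.0125833; payment = 73,000 × 0.0125833 / (1 − (1+0.0125833)^−60) = €1,740.50.
Total interest on Offer 1 = 60 × €1,740.50 − €73,000 = €31,430.00.
Offer 2: monthly rate = 6.5%/12 = 0.0054167; payment = 73,000 × 0.0054167 / (1 − (1+0.0054167)^−36) = €2,237.38.
Total interest on Offer 2 = 36 × €2,237.38 − €73,000 = €7,545.68.
Offer 2 is lower by €23,884.32.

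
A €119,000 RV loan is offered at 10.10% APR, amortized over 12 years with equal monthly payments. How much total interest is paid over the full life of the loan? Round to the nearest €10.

Monthly rate = 10.1%/12 = 0.0084167; payment = 119,000 × 0.0084167 / (1 − (1+0.0084167)^−144) = €1,429.03.
Total paid = 144 × €1,429.03 = €205,780.32; interest = €205,780.32 − €119,000 = €86,780.32.

€86,780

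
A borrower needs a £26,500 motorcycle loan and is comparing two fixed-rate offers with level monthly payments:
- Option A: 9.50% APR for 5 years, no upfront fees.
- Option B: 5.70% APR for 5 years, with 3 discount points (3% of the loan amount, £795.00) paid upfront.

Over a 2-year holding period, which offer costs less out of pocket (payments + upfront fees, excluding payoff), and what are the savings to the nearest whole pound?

Option A: monthly rate = 9.5%/12 = 0.0079167; payment = 26,500 × 0.0079167 / (1 − (1+0.0079167)^−60) = £556.55.
Option B: at 5.70% the monthly rate is 0.0047500, so the payment is 26,500 × 0.0047500 / (1 − 1.0047500^−60) = £508.63.
Over 24 months: Option A costs 24 × £556.55 = £13,357.20; Option B costs 24 × £508.63 + £795.00 = £13,002.12.
Option B is cheaper by £13,357.20 − £13,002.12 = £355.08.

Option B by £355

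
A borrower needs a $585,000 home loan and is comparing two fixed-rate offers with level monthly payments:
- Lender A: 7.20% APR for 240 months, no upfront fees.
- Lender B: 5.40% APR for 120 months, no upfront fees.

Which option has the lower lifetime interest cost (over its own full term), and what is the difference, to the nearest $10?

Lender B by $347,060

Lender A: monthly rate = 7.2%/12 = 0.0060000; payment = 585,000 × 0.0060000 / (1 − (1+0.0060000)^−240) = $4,605.99.
Total interest on Lender A = 240 × $4,605.99 − $585,000 = $520,437.60.
Lender B: at 5.40% the monthly rate is 0.0045000, so the payment is 585,000 × 0.0045000 / (1 − 1.0045000^−120) = $6,319.84.
Total interest on Lender B = 120 × $6,319.84 − $585,000 = $173,380.80.
Lender B is lower by $347,056.80.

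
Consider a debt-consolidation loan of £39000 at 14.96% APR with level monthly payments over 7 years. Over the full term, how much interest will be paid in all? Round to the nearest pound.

At 14.96% the monthly rate is 0.0124667, so the payment is 39,000 × 0.0124667 / (1 − 1.0124667^−84) = £751.70.
Total paid = 84 × £751.70 = £63,142.80; interest = £63,142.80 − £39,000 = £24,142.80.

£24,143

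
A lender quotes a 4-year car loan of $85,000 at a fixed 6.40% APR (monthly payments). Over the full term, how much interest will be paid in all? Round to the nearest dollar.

$11,569

At 6.40% the monthly rate is 0.0053333, so the payment is 85,000 × 0.0053333 / (1 − 1.0053333^−48) = $2,011.85.
Total paid = 48 × $2,011.85 = $96,568.80; interest = $96,568.80 − $85,000 = $11,568.80.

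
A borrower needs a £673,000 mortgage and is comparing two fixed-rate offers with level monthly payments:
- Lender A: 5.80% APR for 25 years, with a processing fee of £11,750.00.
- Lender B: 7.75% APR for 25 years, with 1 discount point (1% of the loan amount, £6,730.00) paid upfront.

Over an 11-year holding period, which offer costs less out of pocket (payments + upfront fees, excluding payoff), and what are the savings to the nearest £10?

Lender A by £104,420

Lender A: at 5.80% the monthly rate is 0.0048333, so the payment is 673,000 × 0.0048333 / (1 − 1.0048333^−300) = £4,254.24.
Lender B: monthly rate = 7.75%/12 = 0.0064583; payment = 673,000 × 0.0064583 / (1 − (1+0.0064583)^−300) = £5,083.36.
Over 132 months: Lender A costs 132 × £4,254.24 + £11,750.00 = £573,309.68; Lender B costs 132 × £5,083.36 + £6,730.00 = £677,733.52.
Lender A is cheaper by £677,733.52 − £573,309.68 = £104,423.84.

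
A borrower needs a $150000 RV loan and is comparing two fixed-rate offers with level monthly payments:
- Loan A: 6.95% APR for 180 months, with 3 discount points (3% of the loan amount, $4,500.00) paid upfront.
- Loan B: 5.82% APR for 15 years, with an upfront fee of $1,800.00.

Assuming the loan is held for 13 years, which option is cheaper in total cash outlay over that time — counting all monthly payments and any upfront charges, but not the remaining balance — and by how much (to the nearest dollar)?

Loan B by $17,178

Loan A: at 6.95% the monthly rate is 0.0057917, so the payment is 150,000 × 0.0057917 / (1 − 1.0057917^−180) = $1,344.05.
Loan B: monthly rate = 5.82%/12 = 0.0048500; payment = 150,000 × 0.0048500 / (1 − (1+0.0048500)^−180) = $1,251.24.
Over 156 months: Loan A costs 156 × $1,344.05 + $4,500.00 = $214,171.80; Loan B costs 156 × $1,251.24 + $1,800.00 = $196,993.44.
Loan B is cheaper by $214,171.80 − $196,993.44 = $17,178.36.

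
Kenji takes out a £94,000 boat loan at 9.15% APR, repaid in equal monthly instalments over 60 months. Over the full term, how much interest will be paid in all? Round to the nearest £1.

Monthly rate = 9.15%/12 = 0.0076250; payment = 94,000 × 0.0076250 / (1 − (1+0.0076250)^−60) = £1,958.14.
Total paid = 60 × £1,958.14 = £117,488.40; interest = £117,488.40 − £94,000 = £23,488.40.

£23,488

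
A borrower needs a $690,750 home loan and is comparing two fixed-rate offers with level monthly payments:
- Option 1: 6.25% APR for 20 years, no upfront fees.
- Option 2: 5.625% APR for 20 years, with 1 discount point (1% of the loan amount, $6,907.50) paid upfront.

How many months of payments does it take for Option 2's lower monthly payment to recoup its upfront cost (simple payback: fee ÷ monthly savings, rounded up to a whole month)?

Option 1: at 6.25% the monthly rate is 0.0052083, so the payment is 690,750 × 0.0052083 / (1 − 1.0052083^−240) = $5,048.89.
Option 2: monthly rate = 5.625%/12 = 0.0046875; payment = 690,750 × 0.0046875 / (1 − (1+0.0046875)^−240) = $4,800.48.
Monthly savings = $5,048.89 − $4,800.48 = $248.41.
Break-even = $6,907.50 / $248.41 = 27.81 → 28 months.

28 months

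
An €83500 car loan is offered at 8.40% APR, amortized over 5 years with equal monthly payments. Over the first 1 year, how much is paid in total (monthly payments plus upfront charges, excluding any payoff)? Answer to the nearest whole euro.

€20,509

At 8.40% the monthly rate is 0.0070000, so the payment is 83,500 × 0.0070000 / (1 − 1.0070000^−60) = €1,709.11.
Total outlay = 12 × €1,709.11 = €20,509.32.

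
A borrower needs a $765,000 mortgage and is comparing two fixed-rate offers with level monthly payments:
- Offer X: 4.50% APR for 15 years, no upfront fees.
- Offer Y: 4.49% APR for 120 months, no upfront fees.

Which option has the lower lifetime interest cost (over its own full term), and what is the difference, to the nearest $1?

Offer X: at 4.50% the monthly rate is 0.0037500, so the payment is 765,000 × 0.0037500 / (1 − 1.0037500^−180) = $5,852.20.
Total interest on Offer X = 180 × $5,852.20 − $765,000 = $288,396.00.
Offer Y: monthly rate = 4.49%/12 = 0.0037417; payment = 765,000 × 0.0037417 / (1 − (1+0.0037417)^−120) = $7,924.65.
Total interest on Offer Y = 120 × $7,924.65 − $765,000 = $185,958.00.
Offer Y is lower by $102,438.00.

Offer Y by $102,438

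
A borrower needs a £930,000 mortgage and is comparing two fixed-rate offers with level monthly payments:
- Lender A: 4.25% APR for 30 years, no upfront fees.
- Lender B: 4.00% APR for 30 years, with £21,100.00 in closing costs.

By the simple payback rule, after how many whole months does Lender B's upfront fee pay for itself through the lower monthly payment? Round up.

Lender A: at 4.25% the monthly rate is 0.0035417, so the payment is 930,000 × 0.0035417 / (1 − 1.0035417^−360) = £4,575.04.
Lender B: monthly rate = 4%/12 = 0.0033333; payment = 930,000 × 0.0033333 / (1 − (1+0.0033333)^−360) = £4,439.96.
Monthly savings = £4,575.04 − £4,439.96 = £135.08.
Break-even = £21,100.00 / £135.08 = 156.20 → 157 months.

157 months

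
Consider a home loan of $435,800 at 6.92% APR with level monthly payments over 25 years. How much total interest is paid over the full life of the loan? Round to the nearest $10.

At 6.92% the monthly rate is 0.0057667, so the payment is 435,800 × 0.0057667 / (1 − 1.0057667^−300) = $3,057.94.
Total paid = 300 × $3,057.94 = $917,382.00; interest = $917,382.00 − $435,800 = $481,582.00.

$481,580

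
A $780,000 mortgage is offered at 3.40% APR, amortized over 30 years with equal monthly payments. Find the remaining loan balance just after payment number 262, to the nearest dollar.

$295,639

With monthly rate i = 3.4%/12 = 0.0028333, the balance after k of n payments is P · [(1+i)^n − (1+i)^k] / [(1+i)^n − 1].
(1+0.0028333)^360 = 2.76919793 and (1+0.0028333)^262 = 2.09862775, so the balance is 780,000 × (2.76919793 − 2.09862775) / (2.76919793 − 1) = $295,639.47.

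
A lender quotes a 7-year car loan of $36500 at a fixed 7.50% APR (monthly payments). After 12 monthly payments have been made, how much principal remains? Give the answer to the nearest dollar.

With monthly rate i = 7.5%/12 = 0.0062500, the balance after k of n payments is P · [(1+i)^n − (1+i)^k] / [(1+i)^n − 1].
(1+0.0062500)^84 = 1.68769920 and (1+0.0062500)^12 = 1.07763260, so the balance is 36,500 × (1.68769920 − 1.07763260) / (1.68769920 − 1) = $32,379.61.

$32,380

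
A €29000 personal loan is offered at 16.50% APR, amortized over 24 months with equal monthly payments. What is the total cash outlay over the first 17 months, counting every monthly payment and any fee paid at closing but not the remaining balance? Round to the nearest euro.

Monthly rate = 16.5%/12 = 0.0137500; payment = 29,000 × 0.0137500 / (1 − (1+0.0137500)^−24) = €1,426.87.
Total outlay = 17 × €1,426.87 = €24,256.79.

€24,257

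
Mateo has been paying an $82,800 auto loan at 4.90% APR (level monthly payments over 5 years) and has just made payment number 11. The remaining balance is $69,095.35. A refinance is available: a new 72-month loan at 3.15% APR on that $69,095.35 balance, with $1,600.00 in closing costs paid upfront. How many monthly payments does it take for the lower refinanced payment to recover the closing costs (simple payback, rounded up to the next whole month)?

4 months

Current payment = 82,800 × 4.9%/12 / (1 − (1+0.0040833)^−60) = $1,558.75.
Refinanced payment = 69,095.35 × 0.0026250 / (1 − (1+0.0026250)^−72) = $1,054.46.
Monthly savings = $1,558.75 − $1,054.46 = $504.29.
Break-even = $1,600.00 / $504.29 = 3.17 → 4 months.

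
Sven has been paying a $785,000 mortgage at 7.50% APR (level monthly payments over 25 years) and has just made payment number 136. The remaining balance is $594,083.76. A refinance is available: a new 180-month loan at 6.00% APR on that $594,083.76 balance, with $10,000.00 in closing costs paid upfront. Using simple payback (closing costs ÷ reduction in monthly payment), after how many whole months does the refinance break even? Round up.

Current payment = 785,000 × 7.5%/12 / (1 − (1+0.0062500)^−300) = $5,801.08.
Refinanced payment = 594,083.76 × 0.0050000 / (1 − (1+0.0050000)^−180) = $5,013.22.
Monthly savings = $5,801.08 − $5,013.22 = $787.86.
Break-even = $10,000.00 / $787.86 = 12.69 → 13 months.

13 months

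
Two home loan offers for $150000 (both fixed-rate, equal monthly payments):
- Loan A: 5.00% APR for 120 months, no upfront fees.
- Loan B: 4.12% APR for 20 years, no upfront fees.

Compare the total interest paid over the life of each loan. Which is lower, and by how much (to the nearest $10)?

Loan A by $29,520

Loan A: at 5.00% the monthly rate is 0.0041667, so the payment is 150,000 × 0.0041667 / (1 − 1.0041667^−120) = $1,590.98.
Total interest on Loan A = 120 × $1,590.98 − $150,000 = $40,917.60.
Loan B: monthly rate = 4.12%/12 = 0.0034333; payment = 150,000 × 0.0034333 / (1 − (1+0.0034333)^−240) = $918.48.
Total interest on Loan B = 240 × $918.48 − $150,000 = $70,435.20.
Loan A is lower by $29,517.60.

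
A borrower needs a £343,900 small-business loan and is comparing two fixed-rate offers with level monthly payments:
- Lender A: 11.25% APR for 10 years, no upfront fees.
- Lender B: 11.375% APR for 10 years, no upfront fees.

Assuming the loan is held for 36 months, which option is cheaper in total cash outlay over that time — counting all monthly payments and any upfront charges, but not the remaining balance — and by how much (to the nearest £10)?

Lender A: monthly rate = 11.25%/12 = 0.0093750; payment = 343,900 × 0.0093750 / (1 − (1+0.0093750)^−120) = £4,786.02.
Lender B: at 11.375% the monthly rate is 0.0094792, so the payment is 343,900 × 0.0094792 / (1 − 1.0094792^−120) = £4,810.52.
Over 36 months: Lender A costs 36 × £4,786.02 = £172,296.72; Lender B costs 36 × £4,810.52 = £173,178.72.
Lender A is cheaper by £173,178.72 − £172,296.72 = £882.00.

Lender A by £880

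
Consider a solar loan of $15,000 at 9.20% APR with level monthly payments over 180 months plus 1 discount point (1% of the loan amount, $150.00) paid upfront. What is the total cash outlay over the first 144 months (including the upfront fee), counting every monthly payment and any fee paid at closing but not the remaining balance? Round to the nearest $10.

At 9.20% the monthly rate is 0.0076667, so the payment is 15,000 × 0.0076667 / (1 − 1.0076667^−180) = $153.93.
Total outlay = 144 × $153.93 + $150.00 = $22,315.92.

$22,320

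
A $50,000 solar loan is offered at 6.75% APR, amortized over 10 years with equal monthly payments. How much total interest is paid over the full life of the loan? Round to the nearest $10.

$18,890

At 6.75% the monthly rate is 0.0056250, so the payment is 50,000 × 0.0056250 / (1 − 1.0056250^−120) = $574.12.
Total paid = 120 × $574.12 = $68,894.40; interest = $68,894.40 − $50,000 = $18,894.40.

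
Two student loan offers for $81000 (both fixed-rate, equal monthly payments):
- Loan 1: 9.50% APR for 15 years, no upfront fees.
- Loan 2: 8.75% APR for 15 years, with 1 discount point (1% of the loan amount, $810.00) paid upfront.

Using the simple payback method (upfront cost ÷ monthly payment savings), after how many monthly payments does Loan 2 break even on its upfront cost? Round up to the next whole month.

Loan 1: at 9.50% the monthly rate is 0.0079167, so the payment is 81,000 × 0.0079167 / (1 − 1.0079167^−180) = $845.82.
Loan 2: monthly rate = 8.75%/12 = 0.0072917; payment = 81,000 × 0.0072917 / (1 − (1+0.0072917)^−180) = $809.55.
Monthly savings = $845.82 − $809.55 = $36.27.
Break-even = $810.00 / $36.27 = 22.33 → 23 months.

23 months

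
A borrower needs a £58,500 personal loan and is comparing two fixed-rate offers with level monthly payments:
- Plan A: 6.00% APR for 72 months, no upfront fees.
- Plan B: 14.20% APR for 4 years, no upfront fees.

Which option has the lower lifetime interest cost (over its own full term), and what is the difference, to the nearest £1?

Plan A by £7,210

Plan A: monthly rate = 6%/12 = 0.0050000; payment = 58,500 × 0.0050000 / (1 − (1+0.0050000)^−72) = £969.51.
Total interest on Plan A = 72 × £969.51 − £58,500 = £11,304.72.
Plan B: at 14.20% the monthly rate is 0.0118333, so the payment is 58,500 × 0.0118333 / (1 − 1.0118333^−48) = £1,604.47.
Total interest on Plan B = 48 × £1,604.47 − £58,500 = £18,514.56.
Plan A is lower by £7,209.84.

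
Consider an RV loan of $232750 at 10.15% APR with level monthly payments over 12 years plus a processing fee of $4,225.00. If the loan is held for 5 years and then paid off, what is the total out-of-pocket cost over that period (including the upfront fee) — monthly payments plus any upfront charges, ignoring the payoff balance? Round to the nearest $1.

$172,330

At 10.15% the monthly rate is 0.0084583, so the payment is 232,750 × 0.0084583 / (1 − 1.0084583^−144) = $2,801.75.
Total outlay = 60 × $2,801.75 + $4,225.00 = $172,330.00.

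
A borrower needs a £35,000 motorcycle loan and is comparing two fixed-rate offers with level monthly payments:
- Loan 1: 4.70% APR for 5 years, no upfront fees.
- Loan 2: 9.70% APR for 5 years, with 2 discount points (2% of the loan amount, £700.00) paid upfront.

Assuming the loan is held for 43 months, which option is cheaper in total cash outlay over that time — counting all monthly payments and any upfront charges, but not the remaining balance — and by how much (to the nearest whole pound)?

Loan 1 by £4,260

Loan 1: monthly rate = 4.7%/12 = 0.0039167; payment = 35,000 × 0.0039167 / (1 − (1+0.0039167)^−60) = £655.69.
Loan 2: at 9.70% the monthly rate is 0.0080833, so the payment is 35,000 × 0.0080833 / (1 − 1.0080833^−60) = £738.49.
Over 43 months: Loan 1 costs 43 × £655.69 = £28,194.67; Loan 2 costs 43 × £738.49 + £700.00 = £32,455.07.
Loan 1 is cheaper by £32,455.07 − £28,194.67 = £4,260.40.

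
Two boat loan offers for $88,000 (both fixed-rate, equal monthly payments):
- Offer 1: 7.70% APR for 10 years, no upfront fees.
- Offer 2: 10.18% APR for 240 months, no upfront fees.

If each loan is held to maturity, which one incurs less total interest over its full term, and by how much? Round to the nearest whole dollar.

Offer 1 by $79,884

Offer 1: monthly rate = 7.7%/12 = 0.0064167; payment = 88,000 × 0.0064167 / (1 − (1+0.0064167)^−120) = $1,053.78.
Total interest on Offer 1 = 120 × $1,053.78 − $88,000 = $38,453.60.
Offer 2: monthly rate = 10.18%/12 = 0.0084833; payment = 88,000 × 0.0084833 / (1 − (1+0.0084833)^−240) = $859.74.
Total interest on Offer 2 = 240 × $859.74 − $88,000 = $118,337.60.
Offer 1 is lower by $79,884.00.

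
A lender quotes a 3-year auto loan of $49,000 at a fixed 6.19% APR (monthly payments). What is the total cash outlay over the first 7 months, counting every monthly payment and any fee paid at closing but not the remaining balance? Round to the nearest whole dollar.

$10,464

At 6.19% the monthly rate is 0.0051583, so the payment is 49,000 × 0.0051583 / (1 − 1.0051583^−36) = $1,494.90.
Total outlay = 7 × $1,494.90 = $10,464.30.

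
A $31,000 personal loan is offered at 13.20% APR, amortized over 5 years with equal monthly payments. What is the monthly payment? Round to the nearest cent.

$708.52

At 13.20% the monthly rate is 0.0110000, so the payment is 31,000 × 0.0110000 / (1 − 1.0110000^−60) = $708.52.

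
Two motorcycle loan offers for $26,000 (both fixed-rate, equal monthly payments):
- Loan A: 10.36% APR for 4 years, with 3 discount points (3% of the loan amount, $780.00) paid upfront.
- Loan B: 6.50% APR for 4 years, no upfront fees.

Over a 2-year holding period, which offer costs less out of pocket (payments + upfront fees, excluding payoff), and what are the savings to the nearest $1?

Loan B by $1,916

Loan A: monthly rate = 10.36%/12 = 0.0086333; payment = 26,000 × 0.0086333 / (1 − (1+0.0086333)^−48) = $663.93.
Loan B: monthly rate = 6.5%/12 = 0.0054167; payment = 26,000 × 0.0054167 / (1 − (1+0.0054167)^−48) = $616.59.
Over 24 months: Loan A costs 24 × $663.93 + $780.00 = $16,714.32; Loan B costs 24 × $616.59 = $14,798.16.
Loan B is cheaper by $16,714.32 − $14,798.16 = $1,916.16.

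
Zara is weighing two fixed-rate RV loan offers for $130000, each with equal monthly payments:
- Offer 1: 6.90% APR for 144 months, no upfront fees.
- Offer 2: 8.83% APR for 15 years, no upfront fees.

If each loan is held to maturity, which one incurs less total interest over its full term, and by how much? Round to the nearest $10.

Offer 1: at 6.90% the monthly rate is 0.0057500, so the payment is 130,000 × 0.0057500 / (1 − 1.0057500^−144) = $1,329.98.
Total interest on Offer 1 = 144 × $1,329.98 − $130,000 = $61,517.12.
Offer 2: monthly rate = 8.83%/12 = 0.0073583; payment = 130,000 × 0.0073583 / (1 − (1+0.0073583)^−180) = $1,305.43.
Total interest on Offer 2 = 180 × $1,305.43 − $130,000 = $104,977.40.
Offer 1 is lower by $43,460.28.

Offer 1 by $43,460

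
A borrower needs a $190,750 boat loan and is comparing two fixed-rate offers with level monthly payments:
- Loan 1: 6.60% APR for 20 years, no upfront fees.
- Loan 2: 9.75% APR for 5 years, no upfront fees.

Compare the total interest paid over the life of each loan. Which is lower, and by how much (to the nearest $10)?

Loan 1: at 6.60% the monthly rate is 0.0055000, so the payment is 190,750 × 0.0055000 / (1 − 1.0055000^−240) = $1,433.43.
Total interest on Loan 1 = 240 × $1,433.43 − $190,750 = $153,273.20.
Loan 2: monthly rate = 9.75%/12 = 0.0081250; payment = 190,750 × 0.0081250 / (1 − (1+0.0081250)^−60) = $4,029.45.
Total interest on Loan 2 = 60 × $4,029.45 − $190,750 = $51,017.00.
Loan 2 is lower by $102,256.20.

Loan 2 by $102,260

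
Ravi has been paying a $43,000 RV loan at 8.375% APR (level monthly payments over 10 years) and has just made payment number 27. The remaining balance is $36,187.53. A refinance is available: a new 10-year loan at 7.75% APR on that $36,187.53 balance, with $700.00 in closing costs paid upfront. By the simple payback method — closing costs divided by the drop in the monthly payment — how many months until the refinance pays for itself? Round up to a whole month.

Current payment = 43,000 × 8.375%/12 / (1 − (1+0.0069792)^−120) = $530.27.
Refinanced payment = 36,187.53 × 0.0064583 / (1 − (1+0.0064583)^−120) = $434.29.
Monthly savings = $530.27 − $434.29 = $95.98.
Break-even = $700.00 / $95.98 = 7.29 → 8 months.

8 months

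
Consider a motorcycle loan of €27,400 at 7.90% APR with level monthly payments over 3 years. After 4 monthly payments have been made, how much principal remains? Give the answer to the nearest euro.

With monthly rate i = 7.9%/12 = 0.0065833, the balance after k of n payments is P · [(1+i)^n − (1+i)^k] / [(1+i)^n − 1].
(1+0.0065833)^36 = 1.26645706 and (1+0.0065833)^4 = 1.02659452, so the balance is 27,400 × (1.26645706 − 1.02659452) / (1.26645706 − 1) = €24,665.26.

€24,665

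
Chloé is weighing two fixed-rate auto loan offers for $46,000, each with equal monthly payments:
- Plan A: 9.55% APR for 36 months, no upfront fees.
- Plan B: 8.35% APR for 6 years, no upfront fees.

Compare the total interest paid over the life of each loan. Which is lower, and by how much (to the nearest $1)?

Plan A by $5,552

Plan A: monthly rate = 9.55%/12 = 0.0079583; payment = 46,000 × 0.0079583 / (1 − (1+0.0079583)^−36) = $1,474.59.
Total interest on Plan A = 36 × $1,474.59 − $46,000 = $7,085.24.
Plan B: at 8.35% the monthly rate is 0.0069583, so the payment is 46,000 × 0.0069583 / (1 − 1.0069583^−72) = $814.41.
Total interest on Plan B = 72 × $814.41 − $46,000 = $12,637.52.
Plan A is lower by $5,552.28.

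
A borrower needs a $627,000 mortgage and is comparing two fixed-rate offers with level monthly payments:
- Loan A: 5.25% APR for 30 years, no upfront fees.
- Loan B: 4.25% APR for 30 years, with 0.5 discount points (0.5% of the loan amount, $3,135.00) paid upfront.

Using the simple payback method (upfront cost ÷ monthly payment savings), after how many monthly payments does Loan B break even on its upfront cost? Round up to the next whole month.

9 months

Loan A: at 5.25% the monthly rate is 0.0043750, so the payment is 627,000 × 0.0043750 / (1 − 1.0043750^−360) = $3,462.32.
Loan B: monthly rate = 4.25%/12 = 0.0035417; payment = 627,000 × 0.0035417 / (1 − (1+0.0035417)^−360) = $3,084.46.
Monthly savings = $3,462.32 − $3,084.46 = $377.86.
Break-even = $3,135.00 / $377.86 = 8.30 → 9 months.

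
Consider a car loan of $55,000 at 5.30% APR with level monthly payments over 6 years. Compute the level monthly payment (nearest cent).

$893.45

At 5.30% the monthly rate is 0.0044167, so the payment is 55,000 × 0.0044167 / (1 − 1.0044167^−72) = $893.45.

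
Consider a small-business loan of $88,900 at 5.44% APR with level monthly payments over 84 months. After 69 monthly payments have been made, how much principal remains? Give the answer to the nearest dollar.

With monthly rate i = 5.44%/12 = 0.0045333, the balance after k of n payments is P · [(1+i)^n − (1+i)^k] / [(1+i)^n − 1].
(1+0.0045333)^84 = 1.46219606 and (1+0.0045333)^69 = 1.36628192, so the balance is 88,900 × (1.46219606 − 1.36628192) / (1.46219606 − 1) = $18,448.38.

$18,448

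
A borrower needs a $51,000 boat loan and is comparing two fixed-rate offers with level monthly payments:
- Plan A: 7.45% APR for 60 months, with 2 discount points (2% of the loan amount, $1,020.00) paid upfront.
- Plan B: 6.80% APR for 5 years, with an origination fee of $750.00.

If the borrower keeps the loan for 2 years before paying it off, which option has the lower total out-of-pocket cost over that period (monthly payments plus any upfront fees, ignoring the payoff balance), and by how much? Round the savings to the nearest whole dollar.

Plan B by $646

Plan A: at 7.45% the monthly rate is 0.0062083, so the payment is 51,000 × 0.0062083 / (1 − 1.0062083^−60) = $1,020.72.
Plan B: at 6.80% the monthly rate is 0.0056667, so the payment is 51,000 × 0.0056667 / (1 − 1.0056667^−60) = $1,005.06.
Over 24 months: Plan A costs 24 × $1,020.72 + $1,020.00 = $25,517.28; Plan B costs 24 × $1,005.06 + $750.00 = $24,871.44.
Plan B is cheaper by $25,517.28 − $24,871.44 = $645.84.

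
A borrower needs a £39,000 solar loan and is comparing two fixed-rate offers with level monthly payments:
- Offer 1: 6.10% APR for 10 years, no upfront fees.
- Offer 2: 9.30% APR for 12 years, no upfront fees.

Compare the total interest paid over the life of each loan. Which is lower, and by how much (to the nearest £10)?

Offer 1 by £12,670

Offer 1: at 6.10% the monthly rate is 0.0050833, so the payment is 39,000 × 0.0050833 / (1 − 1.0050833^−120) = £434.94.
Total interest on Offer 1 = 120 × £434.94 − £39,000 = £13,192.80.
Offer 2: monthly rate = 9.3%/12 = 0.0077500; payment = 39,000 × 0.0077500 / (1 − (1+0.0077500)^−144) = £450.45.
Total interest on Offer 2 = 144 × £450.45 − £39,000 = £25,864.80.
Offer 1 is lower by £12,672.00.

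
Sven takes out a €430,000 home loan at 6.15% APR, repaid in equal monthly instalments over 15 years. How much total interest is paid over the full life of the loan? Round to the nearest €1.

€229,434

Monthly rate = 6.15%/12 = 0.0051250; payment = 430,000 × 0.0051250 / (1 − (1+0.0051250)^−180) = €3,663.52.
Total paid = 180 × €3,663.52 = €659,433.60; interest = €659,433.60 − €430,000 = €229,433.60.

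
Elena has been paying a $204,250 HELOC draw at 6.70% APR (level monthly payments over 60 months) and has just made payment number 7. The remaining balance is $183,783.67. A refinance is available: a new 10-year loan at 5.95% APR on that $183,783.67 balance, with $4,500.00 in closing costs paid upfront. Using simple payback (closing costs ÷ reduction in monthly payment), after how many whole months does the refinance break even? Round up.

3 months

Current payment = 204,250 × 6.7%/12 / (1 − (1+0.0055833)^−60) = $4,015.55.
Refinanced payment = 183,783.67 × 0.0049583 / (1 − (1+0.0049583)^−120) = $2,035.76.
Monthly savings = $4,015.55 − $2,035.76 = $1,979.79.
Break-even = $4,500.00 / $1,979.79 = 2.27 → 3 months.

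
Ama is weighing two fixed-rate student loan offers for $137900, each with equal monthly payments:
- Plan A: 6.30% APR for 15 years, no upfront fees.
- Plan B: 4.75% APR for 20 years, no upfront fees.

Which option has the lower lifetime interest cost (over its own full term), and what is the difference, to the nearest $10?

Plan A by $370

Plan A: monthly rate = 6.3%/12 = 0.0052500; payment = 137,900 × 0.0052500 / (1 − (1+0.0052500)^−180) = $1,186.15.
Total interest on Plan A = 180 × $1,186.15 − $137,900 = $75,607.00.
Plan B: monthly rate = 4.75%/12 = 0.0039583; payment = 137,900 × 0.0039583 / (1 − (1+0.0039583)^−240) = $891.14.
Total interest on Plan B = 240 × $891.14 − $137,900 = $75,973.60.
Plan A is lower by $366.60.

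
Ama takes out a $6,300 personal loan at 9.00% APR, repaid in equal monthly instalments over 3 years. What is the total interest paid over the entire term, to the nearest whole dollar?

At 9.00% the monthly rate is 0.0075000, so the payment is 6,300 × 0.0075000 / (1 − 1.0075000^−36) = $200.34.
Total paid = 36 × $200.34 = $7,212.24; interest = $7,212.24 − $6,300 = $912.24.

$912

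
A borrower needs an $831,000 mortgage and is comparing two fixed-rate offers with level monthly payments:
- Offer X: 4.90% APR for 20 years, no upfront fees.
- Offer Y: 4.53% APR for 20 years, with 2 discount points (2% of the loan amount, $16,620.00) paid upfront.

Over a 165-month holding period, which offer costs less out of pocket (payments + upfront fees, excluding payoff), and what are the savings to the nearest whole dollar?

Offer Y by $11,042

Offer X: at 4.90% the monthly rate is 0.0040833, so the payment is 831,000 × 0.0040833 / (1 − 1.0040833^−240) = $5,438.43.
Offer Y: at 4.53% the monthly rate is 0.0037750, so the payment is 831,000 × 0.0037750 / (1 − 1.0037750^−240) = $5,270.78.
Over 165 months: Offer X costs 165 × $5,438.43 = $897,340.95; Offer Y costs 165 × $5,270.78 + $16,620.00 = $886,298.70.
Offer Y is cheaper by $897,340.95 − $886,298.70 = $11,042.25.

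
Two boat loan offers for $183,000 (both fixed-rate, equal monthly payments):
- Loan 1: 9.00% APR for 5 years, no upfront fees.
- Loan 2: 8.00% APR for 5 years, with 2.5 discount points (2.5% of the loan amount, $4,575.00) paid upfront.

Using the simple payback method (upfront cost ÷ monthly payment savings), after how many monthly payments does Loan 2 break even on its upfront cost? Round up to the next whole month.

52 months

Loan 1: monthly rate = 9%/12 = 0.0075000; payment = 183,000 × 0.0075000 / (1 − (1+0.0075000)^−60) = $3,798.78.
Loan 2: at 8.00% the monthly rate is 0.0066667, so the payment is 183,000 × 0.0066667 / (1 − 1.0066667^−60) = $3,710.58.
Monthly savings = $3,798.78 − $3,710.58 = $88.20.
Break-even = $4,575.00 / $88.20 = 51.87 → 52 months.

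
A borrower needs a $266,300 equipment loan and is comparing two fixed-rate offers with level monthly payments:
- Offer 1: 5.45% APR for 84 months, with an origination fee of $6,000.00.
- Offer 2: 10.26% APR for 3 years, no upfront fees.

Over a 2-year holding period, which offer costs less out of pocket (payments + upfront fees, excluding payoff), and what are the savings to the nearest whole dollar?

Offer 1: monthly rate = 5.45%/12 = 0.0045417; payment = 266,300 × 0.0045417 / (1 − (1+0.0045417)^−84) = $3,820.43.
Offer 2: at 10.26% the monthly rate is 0.0085500, so the payment is 266,300 × 0.0085500 / (1 − 1.0085500^−36) = $8,625.30.
Over 24 months: Offer 1 costs 24 × $3,820.43 + $6,000.00 = $97,690.32; Offer 2 costs 24 × $8,625.30 = $207,007.20.
Offer 1 is cheaper by $207,007.20 − $97,690.32 = $109,316.88.

Offer 1 by $109,317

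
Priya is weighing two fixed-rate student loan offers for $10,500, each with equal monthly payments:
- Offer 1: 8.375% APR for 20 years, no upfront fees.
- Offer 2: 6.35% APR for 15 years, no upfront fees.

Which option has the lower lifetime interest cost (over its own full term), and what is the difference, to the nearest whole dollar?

Offer 2 by $5,362

Offer 1: monthly rate = 8.375%/12 = 0.0069792; payment = 10,500 × 0.0069792 / (1 − (1+0.0069792)^−240) = $90.29.
Total interest on Offer 1 = 240 × $90.29 − $10,500 = $11,169.60.
Offer 2: monthly rate = 6.35%/12 = 0.0052917; payment = 10,500 × 0.0052917 / (1 − (1+0.0052917)^−180) = $90.60.
Total interest on Offer 2 = 180 × $90.60 − $10,500 = $5,808.00.
Offer 2 is lower by $5,361.60.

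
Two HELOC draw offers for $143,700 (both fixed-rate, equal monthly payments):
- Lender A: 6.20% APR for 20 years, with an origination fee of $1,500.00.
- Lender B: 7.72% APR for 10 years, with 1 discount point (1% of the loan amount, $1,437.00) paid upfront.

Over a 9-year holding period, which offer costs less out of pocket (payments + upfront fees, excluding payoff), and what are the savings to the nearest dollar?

Lender A by $72,959

Lender A: at 6.20% the monthly rate is 0.0051667, so the payment is 143,700 × 0.0051667 / (1 − 1.0051667^−240) = $1,046.16.
Lender B: at 7.72% the monthly rate is 0.0064333, so the payment is 143,700 × 0.0064333 / (1 − 1.0064333^−120) = $1,722.29.
Over 108 months: Lender A costs 108 × $1,046.16 + $1,500.00 = $114,485.28; Lender B costs 108 × $1,722.29 + $1,437.00 = $187,444.32.
Lender A is cheaper by $187,444.32 − $114,485.28 = $72,959.04.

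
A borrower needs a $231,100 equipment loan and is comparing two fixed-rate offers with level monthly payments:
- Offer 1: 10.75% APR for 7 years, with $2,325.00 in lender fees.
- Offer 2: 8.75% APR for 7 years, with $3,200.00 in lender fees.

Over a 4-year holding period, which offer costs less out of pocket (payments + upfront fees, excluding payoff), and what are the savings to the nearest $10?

Offer 1: monthly rate = 10.75%/12 = 0.0089583; payment = 231,100 × 0.0089583 / (1 − (1+0.0089583)^−84) = $3,926.68.
Offer 2: at 8.75% the monthly rate is 0.0072917, so the payment is 231,100 × 0.0072917 / (1 − 1.0072917^−84) = $3,688.93.
Over 48 months: Offer 1 costs 48 × $3,926.68 + $2,325.00 = $190,805.64; Offer 2 costs 48 × $3,688.93 + $3,200.00 = $180,268.64.
Offer 2 is cheaper by $190,805.64 − $180,268.64 = $10,537.00.

Offer 2 by $10,540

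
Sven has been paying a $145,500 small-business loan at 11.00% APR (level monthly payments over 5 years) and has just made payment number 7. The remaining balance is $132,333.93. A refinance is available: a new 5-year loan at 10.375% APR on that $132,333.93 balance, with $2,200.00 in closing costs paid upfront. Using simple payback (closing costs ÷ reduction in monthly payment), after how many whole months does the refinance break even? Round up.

Current payment = 145,500 × 11%/12 / (1 − (1+0.0091667)^−60) = $3,163.52.
Refinanced payment = 132,333.93 × 0.0086458 / (1 − (1+0.0086458)^−60) = $2,836.18.
Monthly savings = $3,163.52 − $2,836.18 = $327.34.
Break-even = $2,200.00 / $327.34 = 6.72 → 7 months.

7 months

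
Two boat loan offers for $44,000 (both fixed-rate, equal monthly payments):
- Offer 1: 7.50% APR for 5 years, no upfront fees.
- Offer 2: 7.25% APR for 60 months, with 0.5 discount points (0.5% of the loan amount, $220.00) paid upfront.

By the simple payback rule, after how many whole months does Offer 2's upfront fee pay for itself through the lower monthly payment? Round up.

Offer 1: monthly rate = 7.5%/12 = 0.0062500; payment = 44,000 × 0.0062500 / (1 − (1+0.0062500)^−60) = $881.67.
Offer 2: at 7.25% the monthly rate is 0.0060417, so the payment is 44,000 × 0.0060417 / (1 − 1.0060417^−60) = $876.45.
Monthly savings = $881.67 − $876.45 = $5.22.
Break-even = $220.00 / $5.22 = 42.15 → 43 months.

43 months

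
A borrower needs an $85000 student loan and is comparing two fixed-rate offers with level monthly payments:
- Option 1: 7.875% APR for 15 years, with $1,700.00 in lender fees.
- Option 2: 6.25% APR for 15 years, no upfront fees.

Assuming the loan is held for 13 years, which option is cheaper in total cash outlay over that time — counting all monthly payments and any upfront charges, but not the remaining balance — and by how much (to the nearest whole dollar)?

Option 1: at 7.875% the monthly rate is 0.0065625, so the payment is 85,000 × 0.0065625 / (1 − 1.0065625^−180) = $806.18.
Option 2: monthly rate = 6.25%/12 = 0.0052083; payment = 85,000 × 0.0052083 / (1 − (1+0.0052083)^−180) = $728.81.
Over 156 months: Option 1 costs 156 × $806.18 + $1,700.00 = $127,464.08; Option 2 costs 156 × $728.81 = $113,694.36.
Option 2 is cheaper by $127,464.08 − $113,694.36 = $13,769.72.

Option 2 by $13,770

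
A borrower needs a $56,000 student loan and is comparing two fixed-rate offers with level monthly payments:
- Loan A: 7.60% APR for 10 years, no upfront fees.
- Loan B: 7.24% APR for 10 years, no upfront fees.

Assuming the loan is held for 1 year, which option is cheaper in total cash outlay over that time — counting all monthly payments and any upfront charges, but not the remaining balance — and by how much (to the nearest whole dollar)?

Loan B by $126

Loan A: at 7.60% the monthly rate is 0.0063333, so the payment is 56,000 × 0.0063333 / (1 − 1.0063333^−120) = $667.66.
Loan B: monthly rate = 7.24%/12 = 0.0060333; payment = 56,000 × 0.0060333 / (1 − (1+0.0060333)^−120) = $657.16.
Over 12 months: Loan A costs 12 × $667.66 = $8,011.92; Loan B costs 12 × $657.16 = $7,885.92.
Loan B is cheaper by $8,011.92 − $7,885.92 = $126.00.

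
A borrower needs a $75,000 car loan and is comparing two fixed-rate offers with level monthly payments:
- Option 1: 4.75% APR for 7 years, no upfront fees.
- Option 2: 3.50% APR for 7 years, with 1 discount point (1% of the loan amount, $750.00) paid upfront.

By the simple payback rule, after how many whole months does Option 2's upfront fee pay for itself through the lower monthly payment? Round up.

Option 1: monthly rate = 4.75%/12 = 0.0039583; payment = 75,000 × 0.0039583 / (1 − (1+0.0039583)^−84) = $1,051.26.
Option 2: monthly rate = 3.5%/12 = 0.0029167; payment = 75,000 × 0.0029167 / (1 − (1+0.0029167)^−84) = $1,007.99.
Monthly savings = $1,051.26 − $1,007.99 = $43.27.
Break-even = $750.00 / $43.27 = 17.33 → 18 months.

18 months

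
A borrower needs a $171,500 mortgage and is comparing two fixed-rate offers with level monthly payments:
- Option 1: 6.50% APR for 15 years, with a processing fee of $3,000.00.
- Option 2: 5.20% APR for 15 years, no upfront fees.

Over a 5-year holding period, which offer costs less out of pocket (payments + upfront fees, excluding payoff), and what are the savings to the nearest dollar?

Option 1: at 6.50% the monthly rate is 0.0054167, so the payment is 171,500 × 0.0054167 / (1 − 1.0054167^−180) = $1,493.95.
Option 2: at 5.20% the monthly rate is 0.0043333, so the payment is 171,500 × 0.0043333 / (1 − 1.0043333^−180) = $1,374.15.
Over 60 months: Option 1 costs 60 × $1,493.95 + $3,000.00 = $92,637.00; Option 2 costs 60 × $1,374.15 = $82,449.00.
Option 2 is cheaper by $92,637.00 − $82,449.00 = $10,188.00.

Option 2 by $10,188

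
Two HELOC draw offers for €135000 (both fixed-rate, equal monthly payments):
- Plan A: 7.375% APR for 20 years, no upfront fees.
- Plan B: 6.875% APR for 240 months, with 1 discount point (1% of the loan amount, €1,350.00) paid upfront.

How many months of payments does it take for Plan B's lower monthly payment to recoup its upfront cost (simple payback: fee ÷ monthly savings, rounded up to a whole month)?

34 months

Plan A: monthly rate = 7.375%/12 = 0.0061458; payment = 135,000 × 0.0061458 / (1 − (1+0.0061458)^−240) = €1,077.26.
Plan B: at 6.875% the monthly rate is 0.0057292, so the payment is 135,000 × 0.0057292 / (1 − 1.0057292^−240) = €1,036.55.
Monthly savings = €1,077.26 − €1,036.55 = €40.71.
Break-even = €1,350.00 / €40.71 = 33.16 → 34 months.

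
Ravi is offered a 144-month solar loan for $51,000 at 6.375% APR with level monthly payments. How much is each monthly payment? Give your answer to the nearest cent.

At 6.375% the monthly rate is 0.0053125, so the payment is 51,000 × 0.0053125 / (1 − 1.0053125^−144) = $507.64.

$507.64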